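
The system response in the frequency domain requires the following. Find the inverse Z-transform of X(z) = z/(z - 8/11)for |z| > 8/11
Standard pair: z/(z-a) <-> a^n*u[n] for causal signals
With a=8/11: x[n]=(8/11)^n*u[n]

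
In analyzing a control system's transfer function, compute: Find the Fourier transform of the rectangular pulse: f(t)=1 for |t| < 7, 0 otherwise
F(omega)=integral from -7 to 7 of e^(-j * omega * t) dt
=2 * sin(7 * omega)/omega=14 * sinc(7 * omega/pi)

Answer: 2 * sin(7 * omega)/omega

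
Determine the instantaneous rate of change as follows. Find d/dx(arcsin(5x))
d/dx[arcsin(u)] = u'/√(1-u²), u = 5x, u' = 5

Answer: 5/√(1-25x²)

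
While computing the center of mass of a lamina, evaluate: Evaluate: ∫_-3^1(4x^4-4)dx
Step 1: Find antiderivative F(x)=(4/5)x^5-4x
Step 2: F(1) - F(-3)=-16/5 - (-912/5)=896/5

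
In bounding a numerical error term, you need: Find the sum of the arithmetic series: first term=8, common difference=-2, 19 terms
Last term: a_n = 8 + (19 - 1)·-2 = -28
Sum = n(a_1 + a_n)/2 = 19(8 + (-28))/2 = -190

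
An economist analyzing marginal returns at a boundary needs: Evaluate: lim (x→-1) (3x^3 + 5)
Polynomial is continuous, so substitute x = -1:
3·(-1)^3+5 = 2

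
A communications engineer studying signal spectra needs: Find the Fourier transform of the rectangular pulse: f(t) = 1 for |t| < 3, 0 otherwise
F(omega)=integral from -3 to 3 of e^(-j*omega*t) dt
=2*sin(3*omega)/omega=6*sinc(3*omega/pi)

Answer: 2*sin(3*omega)/omega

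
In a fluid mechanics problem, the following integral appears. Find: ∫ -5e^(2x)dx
Since d/dx[e^(2x)] = 2e^(2x), we get -5/2 e^(2x) + C

Answer: (-5/2)e^(2x) + C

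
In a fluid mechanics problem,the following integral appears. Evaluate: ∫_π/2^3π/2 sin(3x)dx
Antiderivative: -cos(3x)/3
Evaluate at bounds: [-cos(3·3π/2)/3] - [-cos(3·π/2)/3]
= (-(0) + (0))/3 = 0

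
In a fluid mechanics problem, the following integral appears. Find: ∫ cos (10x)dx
Using substitution u=10x: ∫ cos(u) du/10=sin(u)/10 + C

Answer: (1/10)sin(10x) + C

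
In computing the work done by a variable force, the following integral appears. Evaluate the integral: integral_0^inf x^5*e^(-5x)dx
This is a Gamma integral. Substitute u = 5x (du = 5 dx):
integral_0^inf x^5 * e^(-5x) dx = (1/5^6) integral_0^inf u^5 * e^(-u) du
= Gamma(6)/5^6 = 5!/5^6 = 120/15625

Answer: 24/3125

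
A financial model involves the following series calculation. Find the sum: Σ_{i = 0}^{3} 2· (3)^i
Geometric series: S=a(1 - r^n)/(1 - r)
a=2, r=3, n=4
S=2(1-81)/-2=80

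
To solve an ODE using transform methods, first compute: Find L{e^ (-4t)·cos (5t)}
First shifting: L{e^(at)f(t)}=F(s-a)
L{cos(5t)}=s/(s²+25)
Shift: (s+4)/((s+4)²+25)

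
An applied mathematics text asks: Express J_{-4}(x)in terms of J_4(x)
For integer n: J_{-n}(x) = (-1)^n J_n(x)
With n = 4: J_{-4}(x) = (-1)^4 J_4(x) = J_4(x)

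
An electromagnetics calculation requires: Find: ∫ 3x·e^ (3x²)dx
Let u = 3x², du = 6x dx
∫ (1/2)e^u du = e^u/2 + C

Answer: e^(3x²)/2 + C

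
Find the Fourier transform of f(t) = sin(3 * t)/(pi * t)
sin(W * t)/(pi * t) = (W/pi) * sinc(W * t/pi) is the impulse response of the ideal low-pass filter with cutoff W (here W = 3).
Its Fourier transform is a rectangular function:
F(omega) = 1 for |omega| < 3, 0 otherwise

Answer: rect(omega/6) [i.e., 1 for |omega| < 3, 0 otherwise]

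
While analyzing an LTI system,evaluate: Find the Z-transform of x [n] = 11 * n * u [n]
Z{n * u[n]}=z/(z-1)^2
By linearity: Z{11 * n * u[n]}=11z/(z-1)^2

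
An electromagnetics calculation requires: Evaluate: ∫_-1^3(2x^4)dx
Step 1: Find antiderivative F(x) = (2/5)x^5
Step 2: F(3) - F(-1) = 486/5 - (-2/5) = 488/5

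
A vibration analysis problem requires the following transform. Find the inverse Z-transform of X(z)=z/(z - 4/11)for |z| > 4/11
Standard pair: z/(z-a) <-> a^n * u[n] for causal signals
With a = 4/11: x[n] = (4/11)^n * u[n]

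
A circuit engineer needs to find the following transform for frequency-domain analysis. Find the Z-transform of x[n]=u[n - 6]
Using the time-shift property: Z{u[n-6]}=z^(-6) * z/(z-1)
=z^(-5)/(z-1)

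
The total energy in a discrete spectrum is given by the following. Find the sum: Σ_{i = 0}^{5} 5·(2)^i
Geometric series: S=a(1 - r^n)/(1 - r)
a=5, r=2, n=6
S=5(1-64)/-1=315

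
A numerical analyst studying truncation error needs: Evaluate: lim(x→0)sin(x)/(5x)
L'Hôpital (0/0): lim cos(x)/5=1/5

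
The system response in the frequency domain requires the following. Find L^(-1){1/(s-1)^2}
L^(-1){1/(s-a)^n}=t^(n-1)·e^(at)/(n-1)!
Here a=1, n=2: t^1·e^(t)/1

Answer: t·e^(t)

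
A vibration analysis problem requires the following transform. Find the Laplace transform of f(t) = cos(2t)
L{cos(wt)}=s/(s²+w²)
L{cos(2t)}=s/(s²+4)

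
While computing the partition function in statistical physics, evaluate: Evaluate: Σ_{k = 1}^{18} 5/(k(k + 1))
Partial fractions: 5/(k(k + 1)) = 5/k - 5/(k + 1)
Telescoping sum: 5(1 - 1/19) = 5·18/19

Answer: 90/19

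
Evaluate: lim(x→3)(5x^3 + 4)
Polynomial is continuous, so substitute x=3:
5·3^3 + 4=139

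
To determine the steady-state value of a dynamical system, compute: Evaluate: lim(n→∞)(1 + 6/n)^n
This is the definition of e^6: lim(1 + 6/n)^n=e^6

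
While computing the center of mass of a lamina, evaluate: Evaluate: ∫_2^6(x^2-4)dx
Step 1: Find antiderivative F(x)=(1/3)x^3-4x
Step 2: F(6) - F(2)=48 - (-16/3)=160/3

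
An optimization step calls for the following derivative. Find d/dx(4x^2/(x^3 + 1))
Quotient rule: (f/g)' = (f'g - fg')/g²
f = 4x^2, f' = 8x
g = x^3+1, g' = 3x^2

Answer: (8x·(x^3+1)-12x^4)/(x^3+1)²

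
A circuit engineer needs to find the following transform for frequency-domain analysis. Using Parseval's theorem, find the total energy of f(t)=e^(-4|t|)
Parseval's theorem: E=integral |f(t)|^2 dt=(1/2pi) integral |F(omega)|^2 domega
E=integral_{-inf}^{inf} e^(-8|t|) dt=2 * integral_0^inf e^(-8t) dt=2/(2 * 4)=1/4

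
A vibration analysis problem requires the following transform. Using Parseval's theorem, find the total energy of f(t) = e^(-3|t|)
Parseval's theorem: E=integral |f(t)|^2 dt=(1/2pi) integral |F(omega)|^2 domega
E=integral_{-inf}^{inf} e^(-6|t|) dt=2*integral_0^inf e^(-6t) dt=2/(2*3)=1/3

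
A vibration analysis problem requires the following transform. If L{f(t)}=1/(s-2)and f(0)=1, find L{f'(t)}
L{f'(t)} = s·F(s) - f(0) = s/(s-2)-1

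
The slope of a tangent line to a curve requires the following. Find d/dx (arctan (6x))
d/dx[arctan(u)]=u'/(1+u²), u=6x, u'=6

Answer: 6/(1+36x²)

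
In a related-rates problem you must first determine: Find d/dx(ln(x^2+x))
Chain rule: d/dx[ln(u)] = u'/u where u = x^2+x
u' = 2x+1

Answer: (2x+1)/(x^2+x)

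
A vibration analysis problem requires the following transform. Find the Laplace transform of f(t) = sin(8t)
L{sin(wt)}=w/(s²+w²)
L{sin(8t)}=8/(s²+64)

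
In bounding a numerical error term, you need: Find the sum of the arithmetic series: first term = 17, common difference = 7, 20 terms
Last term: a_n = 17+(20-1)·7 = 150
Sum = n(a_1+a_n)/2 = 20(17+150)/2 = 1670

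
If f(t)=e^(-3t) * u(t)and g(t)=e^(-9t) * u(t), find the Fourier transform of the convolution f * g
By the convolution theorem: F{f*g}=F(omega)*G(omega)
F(omega)=1/(3 + j*omega), G(omega)=1/(9 + j*omega)
F{f*g}=1/((3 + j*omega)(9 + j*omega))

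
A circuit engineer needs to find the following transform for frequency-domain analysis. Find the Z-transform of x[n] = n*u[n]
Standard pair: Z{n * u[n]} = z/(z-1)^2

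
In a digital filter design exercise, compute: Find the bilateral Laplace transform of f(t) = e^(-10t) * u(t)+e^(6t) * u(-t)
For e^(-10t)*u(t): L=1/(s + 10), Re(s) > -10
For e^(6t)*u(-t): L=-1/(s-6), Re(s) < 6
Combined: F(s)=1/(s + 10) - 1/(s-6), -10 < Re(s) < 6

Answer: 1/(s + 10) - 1/(s-6), ROC: -10 < Re(s) < 6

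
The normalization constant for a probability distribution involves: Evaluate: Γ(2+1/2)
Γ(n+1/2) = (2n)!√π/(4^n·n!)
= 24√π/(16·2) = (3/4)·√π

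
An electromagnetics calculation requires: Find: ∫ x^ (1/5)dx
Power rule: ∫ x^(1/5) dx = x^(6/5)/(6/5) + C

Answer: (5/6)·x^(6/5) + C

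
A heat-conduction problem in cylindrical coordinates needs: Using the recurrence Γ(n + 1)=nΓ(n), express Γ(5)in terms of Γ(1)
Γ(5)=4Γ(4)=4·3Γ(3)=...=4!·Γ(1)=24·Γ(1)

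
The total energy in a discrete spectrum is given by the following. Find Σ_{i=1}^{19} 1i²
= 1·n(n+1)(2n+1)/6 = 1·19·20·39/6 = 2470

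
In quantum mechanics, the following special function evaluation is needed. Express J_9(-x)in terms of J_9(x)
For integer n: J_n(-x)=(-1)^n J_n(x)
With n=9: J_9(-x)=(-1)^9 J_9(x)=-J_9(x)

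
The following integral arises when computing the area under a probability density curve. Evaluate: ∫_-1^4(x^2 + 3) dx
Step 1: Find antiderivative F(x) = (1/3)x^3 + 3x
Step 2: F(4) - F(-1) = 100/3 - (-10/3) = 110/3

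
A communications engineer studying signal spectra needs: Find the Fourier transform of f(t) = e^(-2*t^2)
The Fourier transform of a Gaussian e^(-a*t^2) is sqrt(pi/a)*e^(-omega^2/(4a)).
With a = 2: F(omega) = sqrt(pi/2)*e^(-omega^2/8)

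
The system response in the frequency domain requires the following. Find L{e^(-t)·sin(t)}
First shifting: L{e^(at)f(t)}=F(s-a)
L{sin(t)}=1/(s²+1)
Shift: 1/((s+1)²+1)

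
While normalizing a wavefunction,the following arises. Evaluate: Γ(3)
Γ(n) = (n-1)! for positive integers
Γ(3) = 2! = 2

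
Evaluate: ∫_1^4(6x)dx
Step 1: Find antiderivative F(x) = 3x^2
Step 2: F(4) - F(1) = 48 - (3) = 45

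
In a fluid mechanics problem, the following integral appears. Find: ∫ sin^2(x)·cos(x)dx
Let u = sin(x), du = cos(x) dx
∫ u^2 du = u^3/3 + C

Answer: sin^3(x)/3 + C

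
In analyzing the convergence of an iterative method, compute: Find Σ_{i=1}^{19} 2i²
=2·n(n + 1)(2n + 1)/6=2·19·20·39/6=4940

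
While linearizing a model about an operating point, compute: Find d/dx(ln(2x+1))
Chain rule: d/dx[ln(u)]=u'/u where u=2x+1
u'=2

Answer: (2)/(2x+1)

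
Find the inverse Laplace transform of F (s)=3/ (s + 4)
L^(-1){3/(s-a)} = c·e^(at)
Here a = -4, c = 3

Answer: 3e^(-4t)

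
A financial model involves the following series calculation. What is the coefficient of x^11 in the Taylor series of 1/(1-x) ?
1/(1-x)=Σ x^n for |x|<1
All coefficients are 1

Answer: 1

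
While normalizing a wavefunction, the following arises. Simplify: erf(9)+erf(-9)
erf is odd: erf(-9)=-erf(9)
erf(9)+erf(-9)=erf(9) - erf(9)=0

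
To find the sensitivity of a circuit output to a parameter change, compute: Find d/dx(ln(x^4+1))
Chain rule: d/dx[ln(u)]=u'/u where u=x^4+1
u'=4x^3

Answer: (4x^3)/(x^4+1)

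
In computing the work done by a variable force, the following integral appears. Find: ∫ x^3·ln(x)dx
By parts: u = ln(x), dv = x^3 dx
du = 1/x dx, v = x^4/4
= x^4·ln(x)/4 - ∫ x^3/4 dx
= x^4·ln(x)/4 - x^4/16 + C

Answer: x^4(ln(x)/4 - 1/16) + C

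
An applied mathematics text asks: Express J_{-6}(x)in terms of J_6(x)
For integer n: J_{-n}(x)=(-1)^n J_n(x)
With n=6: J_{-6}(x)=(-1)^6 J_6(x)=J_6(x)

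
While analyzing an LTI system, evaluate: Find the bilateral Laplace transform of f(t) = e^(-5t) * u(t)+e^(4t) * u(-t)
For e^(-5t) * u(t): L=1/(s+5), Re(s) > -5
For e^(4t) * u(-t): L=-1/(s-4), Re(s) < 4
Combined: F(s)=1/(s+5)-1/(s-4), -5 < Re(s) < 4

Answer: 1/(s+5)-1/(s-4), ROC: -5 < Re(s) < 4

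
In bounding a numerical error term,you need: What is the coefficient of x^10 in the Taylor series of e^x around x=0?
Taylor series of e^x=Σ x^n/n!
Coefficient of x^10=1/10!=1/3628800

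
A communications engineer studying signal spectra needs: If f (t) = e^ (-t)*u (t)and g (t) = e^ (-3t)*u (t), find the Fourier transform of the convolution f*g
By the convolution theorem: F{f*g} = F(omega)*G(omega)
F(omega) = 1/(1 + j*omega), G(omega) = 1/(3 + j*omega)
F{f*g} = 1/((1 + j*omega)(3 + j*omega))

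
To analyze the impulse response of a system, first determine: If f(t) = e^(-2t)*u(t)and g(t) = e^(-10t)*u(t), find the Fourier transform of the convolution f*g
By the convolution theorem: F{f*g} = F(omega)*G(omega)
F(omega) = 1/(2+j*omega), G(omega) = 1/(10+j*omega)
F{f*g} = 1/((2+j*omega)(10+j*omega))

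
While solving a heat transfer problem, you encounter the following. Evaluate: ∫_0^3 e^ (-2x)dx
Antiderivative: (1/(-2))e^(-2x)
Evaluate: (1/(-2))(e^-6-1)

Answer: (e^-6-1)/(-2)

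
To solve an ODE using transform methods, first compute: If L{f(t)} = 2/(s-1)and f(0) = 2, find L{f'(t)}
L{f'(t)} = s·F(s) - f(0) = 2s/(s-1) - 2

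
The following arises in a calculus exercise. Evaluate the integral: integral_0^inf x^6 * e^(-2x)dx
This is a Gamma integral. Substitute u=2x (du=2 dx):
integral_0^inf x^6 * e^(-2x) dx=(1/2^7) integral_0^inf u^6 * e^(-u) du
=Gamma(7)/2^7=6!/2^7=720/128

Answer: 45/8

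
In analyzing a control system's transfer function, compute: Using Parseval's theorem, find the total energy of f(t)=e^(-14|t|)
Parseval's theorem: E = integral |f(t)|^2 dt = (1/2pi) integral |F(omega)|^2 domega
E = integral_{-inf}^{inf} e^(-28|t|) dt = 2 * integral_0^inf e^(-28t) dt = 2/(2 * 14) = 1/14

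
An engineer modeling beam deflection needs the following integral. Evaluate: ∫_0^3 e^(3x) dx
Antiderivative: (1/3)e^(3x)
Evaluate: (1/3)(e^9-1)

Answer: (e^9-1)/3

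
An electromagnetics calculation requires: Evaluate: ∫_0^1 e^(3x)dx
Antiderivative: (1/3)e^(3x)
Evaluate: (1/3)(e^3 - 1)

Answer: (e^3 - 1)/3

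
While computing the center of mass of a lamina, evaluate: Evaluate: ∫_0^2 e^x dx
Antiderivative: e^x
Evaluate: (e^2-1)

Answer: e^2-1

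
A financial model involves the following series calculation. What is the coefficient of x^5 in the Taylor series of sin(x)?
sin(x) = Σ (-1)^k x^(2k+1)/(2k+1)!
For x^5: (-1)^2/5! = 1/120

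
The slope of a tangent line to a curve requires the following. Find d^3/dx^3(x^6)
Apply power rule 3 times:
d^1: 6x^5
d^2: 30x^4
d^3: 120x^3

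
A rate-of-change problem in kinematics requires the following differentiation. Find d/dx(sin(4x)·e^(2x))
Product rule: (fg)' = f'g+fg'
f = sin(4x), f' = 4·cos(4x)
g = e^(2x), g' = 2·e^(2x)

Answer: 4·cos(4x)·e^(2x)+2·sin(4x)·e^(2x)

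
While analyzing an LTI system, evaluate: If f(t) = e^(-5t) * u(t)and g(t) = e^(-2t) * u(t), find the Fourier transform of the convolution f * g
By the convolution theorem: F{f * g}=F(omega) * G(omega)
F(omega)=1/(5 + j * omega), G(omega)=1/(2 + j * omega)
F{f * g}=1/((5 + j * omega)(2 + j * omega))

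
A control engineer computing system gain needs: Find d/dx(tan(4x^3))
Chain rule: d/dx[tan(u)] = sec²(u)·u' where u = 4x^3
u' = 12x^2

Answer: 12x^2·sec²(4x^3)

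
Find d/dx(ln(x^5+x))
Chain rule: d/dx[ln(u)]=u'/u where u=x^5+x
u'=5x^4+1

Answer: (5x^4+1)/(x^5+x)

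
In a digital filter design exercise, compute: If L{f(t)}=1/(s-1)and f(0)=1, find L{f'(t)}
L{f'(t)}=s·F(s) - f(0)=s/(s-1) - 1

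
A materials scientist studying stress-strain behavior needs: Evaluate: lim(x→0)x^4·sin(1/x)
Squeeze theorem: -|x^4| ≤ x^4·sin(1/x) ≤ |x^4|
Since x^4 → 0 as x → 0, by squeeze theorem the limit is 0

Answer: 0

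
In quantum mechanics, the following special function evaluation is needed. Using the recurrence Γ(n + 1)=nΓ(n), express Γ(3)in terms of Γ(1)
Γ(3) = 2Γ(2) = 2·1Γ(1) = ... = 2!·Γ(1) = 2·Γ(1)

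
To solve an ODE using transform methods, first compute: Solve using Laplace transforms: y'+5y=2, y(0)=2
Take L of both sides: sY(s)-2+5Y(s)=2/s
Y(s)(s+5)=2/s+2
Y(s)=2/(s(s+5))+2/(s+5)
Partial fractions: 2/(s(s+5))=(2/5)/s - (2/5)/(s+5)
So Y(s)=(2/5)/s+(8/5)/(s+5)
Inverse transform (L^(-1){1/s}=1, L^(-1){1/(s+5)}=e^(-5t)):

Answer: y(t)=2/5+(8/5)·e^(-5t)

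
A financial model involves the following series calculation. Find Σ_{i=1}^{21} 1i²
=1·n(n + 1)(2n + 1)/6=1·21·22·43/6=3311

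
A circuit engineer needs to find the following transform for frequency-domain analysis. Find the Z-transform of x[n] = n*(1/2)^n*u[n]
Using the property Z{n * a^n * u[n]}=az/(z-a)^2
With a=1/2: X(z)=(1/2)z/(z - 1/2)^2, |z| > 1/2

Answer: (1/2)z/(z - 1/2)^2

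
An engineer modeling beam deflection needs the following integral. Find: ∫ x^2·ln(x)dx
By parts: u=ln(x), dv=x^2 dx
du=1/x dx, v=x^3/3
=x^3·ln(x)/3 - ∫ x^2/3 dx
=x^3·ln(x)/3 - x^3/9 + C

Answer: x^3(ln(x)/3 - 1/9) + C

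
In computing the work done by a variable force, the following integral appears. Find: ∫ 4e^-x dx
Since d/dx[e^-x]=- e^-x, we get -4e^-x + C

Answer: -4e^-x + C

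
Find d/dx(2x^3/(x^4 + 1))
Quotient rule: (f/g)' = (f'g - fg')/g²
f = 2x^3, f' = 6x^2
g = x^4 + 1, g' = 4x^3

Answer: (6x^2·(x^4 + 1) - 8x^6)/(x^4 + 1)²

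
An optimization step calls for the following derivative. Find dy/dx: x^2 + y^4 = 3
Differentiate: 2x+4y^3·(dy/dx) = 0
dy/dx = -2x/(4y^3)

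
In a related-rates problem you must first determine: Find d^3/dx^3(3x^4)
Apply power rule 3 times:
d^1: 12x^3
d^2: 36x^2
d^3: 72x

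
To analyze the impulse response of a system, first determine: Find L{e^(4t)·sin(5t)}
First shifting: L{e^(at)f(t)} = F(s-a)
L{sin(5t)} = 5/(s²+25)
Shift: 5/((s-4)²+25)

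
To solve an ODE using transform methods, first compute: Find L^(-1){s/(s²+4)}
L^(-1){s/(s² + w²)} = cos(wt)
Here w = 2

Answer: cos(2t)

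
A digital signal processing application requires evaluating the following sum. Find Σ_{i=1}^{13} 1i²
= 1·n(n + 1)(2n + 1)/6 = 1·13·14·27/6 = 819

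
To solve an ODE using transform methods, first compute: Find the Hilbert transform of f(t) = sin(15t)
The Hilbert transform shifts each frequency component by -pi/2.
H{sin(wt)} = -cos(wt)
With w = 15: H{sin(15t)} = -cos(15t)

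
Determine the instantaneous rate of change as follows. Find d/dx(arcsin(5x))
d/dx[arcsin(u)]=u'/√(1-u²), u=5x, u'=5

Answer: 5/√(1-25x²)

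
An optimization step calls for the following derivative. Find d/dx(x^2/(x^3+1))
Quotient rule: (f/g)' = (f'g - fg')/g²
f = x^2, f' = 2x
g = x^3 + 1, g' = 3x^2

Answer: (2x·(x^3 + 1) - 3x^4)/(x^3 + 1)²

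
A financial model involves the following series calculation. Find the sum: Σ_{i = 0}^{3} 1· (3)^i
Geometric series: S=a(1 - r^n)/(1 - r)
a=1, r=3, n=4
S=1(1 - 81)/-2=40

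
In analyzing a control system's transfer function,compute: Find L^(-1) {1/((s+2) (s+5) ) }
Partial fractions: 1/((s + 2)(s + 5)) = A/(s + 2) + B/(s + 5)
Cover-up: A = 1/(s + 5)|_{s = -2} = 1/3; B = 1/(s + 2)|_{s = -5} = -1/3
L^(-1) = (1/3)e^(-2t) - (1/3)e^(-5t)

Answer: (1/3)(e^(-2t) - e^(-5t))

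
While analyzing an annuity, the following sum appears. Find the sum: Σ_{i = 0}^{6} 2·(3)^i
Geometric series: S = a(1 - r^n)/(1 - r)
a = 2, r = 3, n = 7
S = 2(1-2187)/-2 = 2186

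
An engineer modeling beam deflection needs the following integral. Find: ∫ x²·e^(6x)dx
Integration by parts twice:
First: u=x², dv=e^(6x) dx => x²e^(6x)/6 - (2/6)∫ xe^(6x) dx
Second (∫ xe^(6x) dx): xe^(6x)/6 - e^(6x)/36
Combining: e^(6x)(x²/6 - 2x/36 + 2/216) + C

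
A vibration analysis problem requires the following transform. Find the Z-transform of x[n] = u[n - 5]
Using the time-shift property: Z{u[n-5]} = z^(-5)*z/(z-1)
= z^(-4)/(z-1)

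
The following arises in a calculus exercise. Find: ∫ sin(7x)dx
Using substitution u=7x: ∫ sin(u) du/7=-cos(u)/7 + C

Answer: (-1/7)cos(7x) + C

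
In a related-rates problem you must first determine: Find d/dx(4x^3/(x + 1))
Quotient rule: (f/g)' = (f'g - fg')/g²
f = 4x^3, f' = 12x^2
g = x+1, g' = 1

Answer: (12x^2·(x+1)-4x^3)/(x+1)²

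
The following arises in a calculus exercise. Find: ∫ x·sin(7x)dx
By parts: u=x, dv=sin(7x) dx
du=dx, v=-cos(7x)/7
=-x·cos(7x)/7 + sin(7x)/7² + C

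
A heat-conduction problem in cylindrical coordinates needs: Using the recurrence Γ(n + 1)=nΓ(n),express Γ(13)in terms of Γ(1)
Γ(13)=12Γ(12)=12·11Γ(11)=...=12!·Γ(1)=479001600·Γ(1)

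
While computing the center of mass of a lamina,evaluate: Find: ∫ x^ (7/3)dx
Power rule: ∫ x^(7/3) dx=x^(10/3)/(10/3) + C

Answer: (3/10)·x^(10/3) + C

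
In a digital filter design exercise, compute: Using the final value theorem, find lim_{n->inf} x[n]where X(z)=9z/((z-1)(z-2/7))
Final value theorem: lim x[n] = lim_{z->1} (z-1) * X(z)
(z-1) * X(z) = 9z/(z-2/7)
As z->1: 9/(1 - 2/7) = 9/(5/7) = 63/5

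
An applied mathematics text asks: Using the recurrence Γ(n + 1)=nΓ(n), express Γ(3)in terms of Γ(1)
Γ(3)=2Γ(2)=2·1Γ(1)=...=2!·Γ(1)=2·Γ(1)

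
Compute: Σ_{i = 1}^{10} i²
Using formula: Σ i^2=n(n + 1)(2n + 1)/6=10·11·21/6=385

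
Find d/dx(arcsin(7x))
d/dx[arcsin(u)]=u'/√(1-u²), u=7x, u'=7

Answer: 7/√(1 - 49x²)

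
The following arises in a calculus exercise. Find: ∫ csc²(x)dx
Since d/dx[-cot(x)]=csc²(x), integral=-cot(x) + C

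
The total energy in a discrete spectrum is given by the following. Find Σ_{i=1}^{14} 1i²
= 1·n(n + 1)(2n + 1)/6 = 1·14·15·29/6 = 1015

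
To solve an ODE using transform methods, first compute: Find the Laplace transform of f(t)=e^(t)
L{e^(at)} = 1/(s-a)
L{e^(t)} = 1/(s-1)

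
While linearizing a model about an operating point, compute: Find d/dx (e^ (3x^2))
Chain rule: d/dx[e^u]=e^u · u' where u=3x^2
u'=6x

Answer: 6x·e^(3x^2)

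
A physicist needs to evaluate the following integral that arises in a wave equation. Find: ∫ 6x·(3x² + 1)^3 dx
Let u = 3x² + 1, du = 6x dx
∫ u^3 du = u^4/4 + C

Answer: (3x² + 1)^4/4 + C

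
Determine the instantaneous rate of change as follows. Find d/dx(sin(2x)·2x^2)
Product rule: (fg)' = f'g+fg'
f = sin(2x), f' = 2·cos(2x)
g = 2x^2, g' = 4x

Answer: 4·cos(2x)·x^2+4·sin(2x)·x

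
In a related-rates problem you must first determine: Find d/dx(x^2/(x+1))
Quotient rule: (f/g)'=(f'g - fg')/g²
f=x^2, f'=2x
g=x + 1, g'=1

Answer: (2x·(x + 1) - x^2)/(x + 1)²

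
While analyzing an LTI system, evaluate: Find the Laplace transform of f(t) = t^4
L{t^n}=n!/s^(n + 1)
L{t^4}=4!/s^5=24/s^5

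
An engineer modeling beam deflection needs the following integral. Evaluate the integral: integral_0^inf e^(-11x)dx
integral_0^inf e^(-11x) dx=[-1/11*e^(-11x)]_0^inf
=0 - (-1/11)=1/11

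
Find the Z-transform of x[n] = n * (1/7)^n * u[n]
Using the property Z{n * a^n * u[n]}=az/(z-a)^2
With a=1/7: X(z)=(1/7)z/(z - 1/7)^2, |z| > 1/7

Answer: (1/7)z/(z - 1/7)^2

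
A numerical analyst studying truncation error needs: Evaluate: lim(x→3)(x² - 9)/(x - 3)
Factor: (x² - 9) = (x-3)(x+3)
Cancel (x-3): lim(x→3) (x+3) = 6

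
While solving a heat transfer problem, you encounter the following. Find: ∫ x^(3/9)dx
Power rule: ∫ x^(1/3) dx=x^(4/3)/(4/3)+C

Answer: (3/4)·x^(4/3)+C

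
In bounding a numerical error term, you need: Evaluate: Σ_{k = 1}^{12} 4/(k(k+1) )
Partial fractions: 4/(k(k+1))=4/k - 4/(k+1)
Telescoping sum: 4(1-1/13)=4·12/13

Answer: 48/13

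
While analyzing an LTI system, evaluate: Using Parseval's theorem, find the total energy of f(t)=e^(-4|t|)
Parseval's theorem: E = integral |f(t)|^2 dt = (1/2pi) integral |F(omega)|^2 domega
E = integral_{-inf}^{inf} e^(-8|t|) dt = 2*integral_0^inf e^(-8t) dt = 2/(2*4) = 1/4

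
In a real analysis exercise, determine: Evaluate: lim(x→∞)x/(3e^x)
Apply L'Hôpital 1 times (∞/∞ each time):
Eventually get 1!/(3e^x) → 0

Answer: 0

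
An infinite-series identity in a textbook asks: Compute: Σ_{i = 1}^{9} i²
Using formula: Σ i^2 = n(n + 1)(2n + 1)/6 = 9·10·19/6 = 285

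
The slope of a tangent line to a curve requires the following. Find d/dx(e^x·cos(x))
Product rule: (fg)' = f'g + fg'
f = e^x, f' = e^x
g = cos(x), g' = -sin(x)

Answer: e^x·cos(x) - e^x·sin(x)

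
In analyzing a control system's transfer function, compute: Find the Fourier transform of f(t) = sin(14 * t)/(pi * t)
sin(W*t)/(pi*t) = (W/pi)*sinc(W*t/pi) is the impulse response of the ideal low-pass filter with cutoff W (here W = 14).
Its Fourier transform is a rectangular function:
F(omega) = 1 for |omega| < 14, 0 otherwise

Answer: rect(omega/28) [i.e., 1 for |omega| < 14, 0 otherwise]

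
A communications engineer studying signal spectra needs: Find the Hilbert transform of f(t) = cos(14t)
The Hilbert transform shifts each frequency component by -pi/2.
H{cos(wt)}=sin(wt)
With w=14: H{cos(14t)}=sin(14t)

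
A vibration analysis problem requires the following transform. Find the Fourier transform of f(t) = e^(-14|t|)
Using the standard pair: F{e^(-a|t|)} = 2a/(a^2+omega^2)
With a = 14: F(omega) = 28/(196+omega^2)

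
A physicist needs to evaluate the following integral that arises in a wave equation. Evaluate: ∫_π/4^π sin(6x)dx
Antiderivative: -cos(6x)/6
Evaluate at bounds: [-cos(6·π)/6] - [-cos(6·π/4)/6]
=(-(1) + (0))/6=-1/6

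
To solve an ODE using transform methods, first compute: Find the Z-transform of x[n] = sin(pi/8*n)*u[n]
Z{sin(w0 * n) * u[n]}=z * sin(w0)/(z^2-2z * cos(w0)+1)
With w0=pi/8: X(z)=z * sin(pi/8)/(z^2-2z * cos(pi/8)+1)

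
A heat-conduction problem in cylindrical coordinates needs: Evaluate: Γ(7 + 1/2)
Γ(n+1/2)=(2n)!√π/(4^n·n!)
=87178291200√π/(16384·5040)=(135135/128)·√π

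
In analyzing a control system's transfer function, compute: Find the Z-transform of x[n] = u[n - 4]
Using the time-shift property: Z{u[n-4]}=z^(-4) * z/(z-1)
=z^(-3)/(z-1)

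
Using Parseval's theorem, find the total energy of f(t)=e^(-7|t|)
Parseval's theorem: E = integral |f(t)|^2 dt = (1/2pi) integral |F(omega)|^2 domega
E = integral_{-inf}^{inf} e^(-14|t|) dt = 2 * integral_0^inf e^(-14t) dt = 2/(2 * 7) = 1/7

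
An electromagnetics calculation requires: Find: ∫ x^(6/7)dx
Power rule: ∫ x^(6/7) dx=x^(13/7)/(13/7)+C

Answer: (7/13)·x^(13/7)+C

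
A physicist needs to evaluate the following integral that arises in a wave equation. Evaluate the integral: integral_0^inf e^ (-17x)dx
integral_0^inf e^(-17x) dx=[-1/17*e^(-17x)]_0^inf
=0 - (-1/17)=1/17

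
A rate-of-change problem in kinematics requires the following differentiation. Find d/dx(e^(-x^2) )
Chain rule: d/dx[e^u]=e^u · u' where u=-x^2
u'=-2x

Answer: -2x·e^(-x^2)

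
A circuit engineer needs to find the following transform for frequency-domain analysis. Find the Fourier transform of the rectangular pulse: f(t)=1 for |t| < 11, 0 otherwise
F(omega) = integral from -11 to 11 of e^(-j * omega * t) dt
= 2 * sin(11 * omega)/omega = 22 * sinc(11 * omega/pi)

Answer: 2 * sin(11 * omega)/omega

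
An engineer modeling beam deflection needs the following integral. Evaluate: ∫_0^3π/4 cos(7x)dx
Antiderivative: sin(7x)/7
Evaluate at bounds: [sin(7·3π/4)/7] - [sin(7·0)/7]
= ((-√2/2) - (0))/7 = -√2/14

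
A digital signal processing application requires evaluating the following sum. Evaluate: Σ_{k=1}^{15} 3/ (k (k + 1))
Partial fractions: 3/(k(k+1)) = 3/k - 3/(k+1)
Telescoping sum: 3(1-1/16) = 3·15/16

Answer: 45/16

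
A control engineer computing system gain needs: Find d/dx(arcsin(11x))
d/dx[arcsin(u)] = u'/√(1-u²), u = 11x, u' = 11

Answer: 11/√(1-121x²)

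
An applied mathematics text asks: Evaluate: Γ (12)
Γ(n)=(n-1)! for positive integers
Γ(12)=11!=39916800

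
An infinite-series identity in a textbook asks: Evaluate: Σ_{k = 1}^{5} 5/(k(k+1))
Partial fractions: 5/(k(k+1))=5/k - 5/(k+1)
Telescoping sum: 5(1-1/6)=5·5/6

Answer: 25/6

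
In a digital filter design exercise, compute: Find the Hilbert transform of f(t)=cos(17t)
The Hilbert transform shifts each frequency component by -pi/2.
H{cos(wt)} = sin(wt)
With w = 17: H{cos(17t)} = sin(17t)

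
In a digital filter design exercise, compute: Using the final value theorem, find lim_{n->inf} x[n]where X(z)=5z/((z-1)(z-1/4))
Final value theorem: lim x[n] = lim_{z->1} (z-1) * X(z)
(z-1) * X(z) = 5z/(z-1/4)
As z->1: 5/(1-1/4) = 5/(3/4) = 20/3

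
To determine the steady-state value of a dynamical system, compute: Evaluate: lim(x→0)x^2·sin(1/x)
Squeeze theorem: -|x^2| ≤ x^2·sin(1/x) ≤ |x^2|
Since x^2 → 0 as x → 0, by squeeze theorem the limit is 0

Answer: 0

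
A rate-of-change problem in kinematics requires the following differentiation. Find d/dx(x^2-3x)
Power rule: d/dx(ax^n)=n·a·x^(n-1)
Term by term: 2·x - 3

Answer: 2x - 3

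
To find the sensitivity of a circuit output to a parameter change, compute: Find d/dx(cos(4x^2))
Chain rule: d/dx[cos(u)]=-sin(u)·u' where u=4x^2
u'=8x

Answer: -8x·sin(4x^2)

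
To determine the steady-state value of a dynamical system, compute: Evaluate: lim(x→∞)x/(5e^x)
Apply L'Hôpital 1 times (∞/∞ each time):
Eventually get 1!/(5e^x) → 0

Answer: 0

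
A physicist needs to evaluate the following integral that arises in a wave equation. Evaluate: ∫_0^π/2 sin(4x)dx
Antiderivative: -cos(4x)/4
Evaluate at bounds: [-cos(4·π/2)/4] - [-cos(4·0)/4]
=(-(1)+(1))/4=0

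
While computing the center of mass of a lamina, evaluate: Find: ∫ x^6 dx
Using power rule: ∫ x^6 dx=1/7 x^7+C=(1/7)x^7+C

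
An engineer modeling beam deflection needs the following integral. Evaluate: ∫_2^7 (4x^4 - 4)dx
Step 1: Find antiderivative F(x) = (4/5)x^5 - 4x
Step 2: F(7) - F(2) = 67088/5 - (88/5) = 13400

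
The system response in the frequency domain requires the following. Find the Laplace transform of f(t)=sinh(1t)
L{sinh(at)} = a/(s²-a²)
L{sinh(1t)} = 1/(s²-1)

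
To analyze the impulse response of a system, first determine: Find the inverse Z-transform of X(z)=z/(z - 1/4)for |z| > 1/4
Standard pair: z/(z-a) <-> a^n*u[n] for causal signals
With a = 1/4: x[n] = (1/4)^n*u[n]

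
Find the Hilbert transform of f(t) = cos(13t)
The Hilbert transform shifts each frequency component by -pi/2.
H{cos(wt)}=sin(wt)
With w=13: H{cos(13t)}=sin(13t)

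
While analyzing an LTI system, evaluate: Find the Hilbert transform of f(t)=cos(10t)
The Hilbert transform shifts each frequency component by -pi/2.
H{cos(wt)} = sin(wt)
With w = 10: H{cos(10t)} = sin(10t)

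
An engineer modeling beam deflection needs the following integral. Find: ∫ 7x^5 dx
Using power rule: ∫ 7x^5 dx = 7/6 x^6+C = (7/6)x^6+C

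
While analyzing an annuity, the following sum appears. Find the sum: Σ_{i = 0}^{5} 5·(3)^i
Geometric series: S=a(1 - r^n)/(1 - r)
a=5, r=3, n=6
S=5(1-729)/-2=1820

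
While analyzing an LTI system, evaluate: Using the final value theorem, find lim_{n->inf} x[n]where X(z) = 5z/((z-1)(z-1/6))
Final value theorem: lim x[n] = lim_{z->1} (z-1) * X(z)
(z-1) * X(z) = 5z/(z-1/6)
As z->1: 5/(1-1/6) = 5/(5/6) = 6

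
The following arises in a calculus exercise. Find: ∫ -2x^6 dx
Using power rule: ∫ -2x^6 dx=-2/7 x^7 + C=(-2/7)x^7 + C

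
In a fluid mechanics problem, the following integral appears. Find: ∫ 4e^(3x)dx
Since d/dx[e^(3x)]=3e^(3x), we get 4/3 e^(3x)+C

Answer: (4/3)e^(3x)+C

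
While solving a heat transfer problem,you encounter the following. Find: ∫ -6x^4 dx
Using power rule: ∫ -6x^4 dx=-6/5 x^5 + C=(-6/5)x^5 + C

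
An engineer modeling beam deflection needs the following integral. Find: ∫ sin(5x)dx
Using substitution u=5x: ∫ sin(u) du/5=-cos(u)/5+C

Answer: (-1/5)cos(5x)+C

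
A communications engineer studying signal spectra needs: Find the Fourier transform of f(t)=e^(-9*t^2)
The Fourier transform of a Gaussian e^(-a * t^2) is sqrt(pi/a) * e^(-omega^2/(4a)).
With a=9: F(omega)=sqrt(pi)/3 * e^(-omega^2/36)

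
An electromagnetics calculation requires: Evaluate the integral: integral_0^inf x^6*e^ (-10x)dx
This is a Gamma integral. Substitute u=10x (du=10 dx):
integral_0^inf x^6 * e^(-10x) dx=(1/10^7) integral_0^inf u^6 * e^(-u) du
=Gamma(7)/10^7=6!/10^7=720/10000000

Answer: 9/125000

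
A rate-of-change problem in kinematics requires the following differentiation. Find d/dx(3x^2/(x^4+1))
Quotient rule: (f/g)'=(f'g - fg')/g²
f=3x^2, f'=6x
g=x^4 + 1, g'=4x^3

Answer: (6x·(x^4 + 1) - 12x^5)/(x^4 + 1)²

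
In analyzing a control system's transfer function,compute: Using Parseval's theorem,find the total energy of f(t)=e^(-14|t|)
Parseval's theorem: E = integral |f(t)|^2 dt = (1/2pi) integral |F(omega)|^2 domega
E = integral_{-inf}^{inf} e^(-28|t|) dt = 2 * integral_0^inf e^(-28t) dt = 2/(2 * 14) = 1/14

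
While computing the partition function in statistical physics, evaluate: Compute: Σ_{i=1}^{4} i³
Using formula: Σ i^3=[n(n+1)/2]²=[4·5/2]²=100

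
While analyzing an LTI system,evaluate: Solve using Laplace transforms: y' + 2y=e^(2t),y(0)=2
Take L: sY - 2+2Y=1/(s-2)
Y(s+2)=1/(s-2)+2
Y=1/((s-2)(s+2))+2/(s+2)
Partial fractions: 1/((s-2)(s+2))=(1/4)/(s-2) - (1/4)/(s+2)
So Y=(1/4)/(s-2)+(7/4)/(s+2)
Inverse Laplace transform (L^(-1){1/(s-2)}=e^(2t), L^(-1){1/(s+2)}=e^(-2t)):

Answer: y(t)=(1/4)·e^(2t)+(7/4)·e^(-2t)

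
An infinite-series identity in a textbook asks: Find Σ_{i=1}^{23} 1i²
=1·n(n+1)(2n+1)/6=1·23·24·47/6=4324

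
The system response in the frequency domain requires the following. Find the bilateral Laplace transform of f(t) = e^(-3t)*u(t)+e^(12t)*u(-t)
For e^(-3t) * u(t): L=1/(s + 3), Re(s) > -3
For e^(12t) * u(-t): L=-1/(s-12), Re(s) < 12
Combined: F(s)=1/(s + 3) - 1/(s-12), -3 < Re(s) < 12

Answer: 1/(s + 3) - 1/(s-12), ROC: -3 < Re(s) < 12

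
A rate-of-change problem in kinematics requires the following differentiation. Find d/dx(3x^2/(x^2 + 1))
Quotient rule: (f/g)'=(f'g - fg')/g²
f=3x^2, f'=6x
g=x^2 + 1, g'=2x

Answer: (6x·(x^2 + 1) - 6x^3)/(x^2 + 1)²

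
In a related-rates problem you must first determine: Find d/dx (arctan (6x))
d/dx[arctan(u)] = u'/(1 + u²), u = 6x, u' = 6

Answer: 6/(1 + 36x²)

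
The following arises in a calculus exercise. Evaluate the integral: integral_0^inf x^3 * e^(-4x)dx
This is a Gamma integral. Substitute u=4x (du=4 dx):
integral_0^inf x^3 * e^(-4x) dx=(1/4^4) integral_0^inf u^3 * e^(-u) du
=Gamma(4)/4^4=3!/4^4=6/256

Answer: 3/128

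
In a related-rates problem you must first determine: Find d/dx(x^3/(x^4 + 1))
Quotient rule: (f/g)' = (f'g - fg')/g²
f = x^3, f' = 3x^2
g = x^4 + 1, g' = 4x^3

Answer: (3x^2·(x^4 + 1) - 4x^6)/(x^4 + 1)²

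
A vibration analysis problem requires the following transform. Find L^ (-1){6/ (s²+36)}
L^(-1){w/(s² + w²)} = sin(wt)
Here w = 6

Answer: sin(6t)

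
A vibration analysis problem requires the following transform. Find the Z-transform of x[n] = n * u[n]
Standard pair: Z{n*u[n]}=z/(z-1)^2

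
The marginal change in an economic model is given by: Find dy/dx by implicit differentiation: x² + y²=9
Differentiate both sides: 2x+2y·(dy/dx)=0
Solve: dy/dx=-2x/(2y)=-x/y

Answer: dy/dx=-x/y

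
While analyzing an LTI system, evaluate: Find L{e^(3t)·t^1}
First shifting: L{e^(at)f(t)}=F(s-a)
L{t^1}=1/s^2
Shift s → s-3: 1/(s-3)^2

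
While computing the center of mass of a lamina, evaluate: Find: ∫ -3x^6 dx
Using power rule: ∫ -3x^6 dx=-3/7 x^7 + C=(-3/7)x^7 + C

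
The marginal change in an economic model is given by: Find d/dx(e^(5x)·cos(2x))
Product rule: (fg)'=f'g + fg'
f=e^(5x), f'=5·e^(5x)
g=cos(2x), g'=-2·sin(2x)

Answer: 5·e^(5x)·cos(2x) - 2·e^(5x)·sin(2x)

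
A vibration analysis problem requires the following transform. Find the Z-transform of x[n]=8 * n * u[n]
Z{n * u[n]}=z/(z-1)^2
By linearity: Z{8 * n * u[n]}=8z/(z-1)^2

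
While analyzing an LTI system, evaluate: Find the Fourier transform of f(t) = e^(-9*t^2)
The Fourier transform of a Gaussian e^(-a*t^2) is sqrt(pi/a)*e^(-omega^2/(4a)).
With a = 9: F(omega) = sqrt(pi)/3*e^(-omega^2/36)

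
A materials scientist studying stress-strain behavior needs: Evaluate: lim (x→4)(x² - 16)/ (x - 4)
Factor: (x² - 16) = (x-4)(x+4)
Cancel (x-4): lim(x→4) (x+4) = 8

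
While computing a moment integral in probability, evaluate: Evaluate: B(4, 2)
B(x,y) = Γ(x)Γ(y)/Γ(x+y) = (x-1)!(y-1)!/(x+y-1)!
B(4,2) = 3!·1!/5! = 1/20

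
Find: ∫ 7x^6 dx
Using power rule: ∫ 7x^6 dx = 7/7 x^7+C = x^7+C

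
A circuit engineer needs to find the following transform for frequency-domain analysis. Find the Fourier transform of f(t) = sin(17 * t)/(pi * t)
sin(W * t)/(pi * t) = (W/pi) * sinc(W * t/pi) is the impulse response of the ideal low-pass filter with cutoff W (here W = 17).
Its Fourier transform is a rectangular function:
F(omega) = 1 for |omega| < 17, 0 otherwise

Answer: rect(omega/34) [i.e., 1 for |omega| < 17, 0 otherwise]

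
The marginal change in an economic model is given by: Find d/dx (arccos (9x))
d/dx[arccos(u)] = -u'/√(1-u²), u = 9x, u' = 9

Answer: -9/√(1 - 81x²)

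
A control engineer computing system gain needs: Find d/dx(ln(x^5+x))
Chain rule: d/dx[ln(u)]=u'/u where u=x^5+x
u'=5x^4+1

Answer: (5x^4+1)/(x^5+x)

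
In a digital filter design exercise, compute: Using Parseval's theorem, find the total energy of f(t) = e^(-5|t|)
Parseval's theorem: E = integral |f(t)|^2 dt = (1/2pi) integral |F(omega)|^2 domega
E = integral_{-inf}^{inf} e^(-10|t|) dt = 2 * integral_0^inf e^(-10t) dt = 2/(2 * 5) = 1/5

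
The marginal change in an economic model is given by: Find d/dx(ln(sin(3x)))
Chain rule: d/dx[ln(u)]=u'/u where u=sin(3x)
u'=3cos(3x)

Answer: (3cos(3x))/(sin(3x))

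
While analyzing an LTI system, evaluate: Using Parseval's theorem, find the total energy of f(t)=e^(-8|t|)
Parseval's theorem: E=integral |f(t)|^2 dt=(1/2pi) integral |F(omega)|^2 domega
E=integral_{-inf}^{inf} e^(-16|t|) dt=2 * integral_0^inf e^(-16t) dt=2/(2 * 8)=1/8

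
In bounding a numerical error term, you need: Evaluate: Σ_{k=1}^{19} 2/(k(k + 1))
Partial fractions: 2/(k(k+1))=2/k - 2/(k+1)
Telescoping sum: 2(1-1/20)=2·19/20

Answer: 19/10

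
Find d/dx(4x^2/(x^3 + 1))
Quotient rule: (f/g)' = (f'g - fg')/g²
f = 4x^2, f' = 8x
g = x^3+1, g' = 3x^2

Answer: (8x·(x^3+1)-12x^4)/(x^3+1)²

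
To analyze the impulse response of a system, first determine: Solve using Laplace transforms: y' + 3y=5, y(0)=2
Take L of both sides: sY(s) - 2 + 3Y(s)=5/s
Y(s)(s + 3)=5/s + 2
Y(s)=5/(s(s + 3)) + 2/(s + 3)
Partial fractions: 5/(s(s + 3))=(5/3)/s - (5/3)/(s + 3)
So Y(s)=(5/3)/s + (1/3)/(s + 3)
Inverse transform (L^(-1){1/s}=1, L^(-1){1/(s + 3)}=e^(-3t)):

Answer: y(t)=5/3 + (1/3)·e^(-3t)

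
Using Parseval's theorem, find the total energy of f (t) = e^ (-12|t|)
Parseval's theorem: E = integral |f(t)|^2 dt = (1/2pi) integral |F(omega)|^2 domega
E = integral_{-inf}^{inf} e^(-24|t|) dt = 2 * integral_0^inf e^(-24t) dt = 2/(2 * 12) = 1/12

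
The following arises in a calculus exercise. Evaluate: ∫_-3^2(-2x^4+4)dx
Step 1: Find antiderivative F(x)=(-2/5)x^5 + 4x
Step 2: F(2) - F(-3)=-24/5 - (426/5)=-90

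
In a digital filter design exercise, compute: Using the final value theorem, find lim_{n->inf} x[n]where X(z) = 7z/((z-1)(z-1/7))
Final value theorem: lim x[n] = lim_{z->1} (z-1) * X(z)
(z-1) * X(z) = 7z/(z-1/7)
As z->1: 7/(1 - 1/7) = 7/(6/7) = 49/6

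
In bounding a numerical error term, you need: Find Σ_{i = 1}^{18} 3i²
= 3·n(n + 1)(2n + 1)/6 = 3·18·19·37/6 = 6327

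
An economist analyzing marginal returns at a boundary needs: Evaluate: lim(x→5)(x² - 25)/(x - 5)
Factor: (x² - 25)=(x-5)(x + 5)
Cancel (x-5): lim(x→5) (x + 5)=10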